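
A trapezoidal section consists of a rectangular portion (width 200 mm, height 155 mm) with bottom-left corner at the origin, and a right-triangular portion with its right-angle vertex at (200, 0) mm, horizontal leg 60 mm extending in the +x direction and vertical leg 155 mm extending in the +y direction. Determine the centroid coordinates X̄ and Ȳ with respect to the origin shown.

Part | A | x̄ᵢ | ȳᵢ | A·x̄ᵢ | A·ȳᵢ
rectangular portion | 31000.00 | 100.00 | 77.50 | 3100000.00 | 2402500.00
triangular portion | 4650.00 | 220.00 | 51.67 | 1023000.00 | 240250.00
Σ | 35650.00 |  |  | 4123000.00 | 2642750.00
X̄ = 4123000.00 / 35650.00 = 115.65 mm
Ȳ = 2642750.00 / 35650.00 = 74.13 mm

X̄ = 115.65 mm, Ȳ = 74.13 mm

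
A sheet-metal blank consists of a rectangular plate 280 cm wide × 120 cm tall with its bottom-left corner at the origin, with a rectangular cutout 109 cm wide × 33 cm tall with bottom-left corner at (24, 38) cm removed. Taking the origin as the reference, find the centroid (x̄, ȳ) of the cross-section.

plate: A = 280 × 120 = 33600.00, centroid at (140.00, 60.00).
hole: A = −(109 × 33) = -3597.00, centroid at (78.50, 54.50).
ΣA = 30003.00 cm²
ΣAx̄ = (33600.00)(140.00) + (-3597.00)(78.50) = 4421635.50 cm³
ΣAȳ = (33600.00)(60.00) + (-3597.00)(54.50) = 1819963.50 cm³
x̄ = 4421635.50 / 30003.00 = 147.37 cm
ȳ = 1819963.50 / 30003.00 = 60.66 cm

x̄ = 147.37 cm, ȳ = 60.66 cm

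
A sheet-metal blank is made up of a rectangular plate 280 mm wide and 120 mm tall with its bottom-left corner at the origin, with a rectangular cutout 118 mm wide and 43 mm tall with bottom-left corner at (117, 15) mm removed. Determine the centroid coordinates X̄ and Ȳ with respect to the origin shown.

X̄ = 133.60 mm, Ȳ = 64.18 mm

plate: A = 280 × 120 = 33600.00, centroid at (140.00, 60.00).
hole: A = −(118 × 43) = -5074.00, centroid at (176.00, 36.50).
ΣA = 28526.00 mm², ΣAX̄ = 3810976.00 mm³, ΣAȲ = 1830799.00 mm³.
X̄ = 3810976.00/28526.00 = 133.60 mm; Ȳ = 1830799.00/28526.00 = 64.18 mm.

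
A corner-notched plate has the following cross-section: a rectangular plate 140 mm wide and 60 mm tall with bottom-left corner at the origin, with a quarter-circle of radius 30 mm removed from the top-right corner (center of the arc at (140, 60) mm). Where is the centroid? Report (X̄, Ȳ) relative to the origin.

X̄ = 64.74 mm, Ȳ = 28.41 mm

plate: A = 140 × 60 = 8400.00, centroid at (70.00, 30.00).
removed quarter-circle: A = −¼π·30² = -706.86, centroid at (127.27, 47.27).
ΣA = 7693.14 mm²
ΣAX̄ = (8400.00)(70.00) + (-706.86)(127.27) = 498039.83 mm³
ΣAȲ = (8400.00)(30.00) + (-706.86)(47.27) = 218588.50 mm³
X̄ = 498039.83 / 7693.14 = 64.74 mm
Ȳ = 218588.50 / 7693.14 = 28.41 mm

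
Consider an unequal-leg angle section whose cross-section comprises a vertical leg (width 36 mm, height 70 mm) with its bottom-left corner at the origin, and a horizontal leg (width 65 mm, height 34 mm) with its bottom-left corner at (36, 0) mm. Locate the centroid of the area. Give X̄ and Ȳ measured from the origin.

X̄ = 41.60 mm, Ȳ = 26.59 mm

vertical leg: A = 36 × 70 = 2520.00, centroid at (18.00, 35.00).
horizontal leg: A = 65 × 34 = 2210.00, centroid at (68.50, 17.00).
ΣA = 4730.00 mm², ΣAX̄ = 196745.00 mm³, ΣAȲ = 125770.00 mm³.
X̄ = 196745.00/4730.00 = 41.60 mm; Ȳ = 125770.00/4730.00 = 26.59 mm.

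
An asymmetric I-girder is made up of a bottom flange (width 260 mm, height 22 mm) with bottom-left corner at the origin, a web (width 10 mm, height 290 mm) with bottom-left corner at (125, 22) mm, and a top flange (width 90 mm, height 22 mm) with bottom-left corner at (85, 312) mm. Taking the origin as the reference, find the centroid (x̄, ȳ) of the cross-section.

bottom flange: A = 260 × 22 = 5720.00, centroid at (130.00, 11.00).
web: A = 10 × 290 = 2900.00, centroid at (130.00, 167.00).
top flange: A = 90 × 22 = 1980.00, centroid at (130.00, 323.00).
ΣA = 10600.00 mm²
ΣAx̄ = (5720.00)(130.00) + (2900.00)(130.00) + (1980.00)(130.00) = 1378000.00 mm³
ΣAȳ = (5720.00)(11.00) + (2900.00)(167.00) + (1980.00)(323.00) = 1186760.00 mm³
x̄ = 1378000.00 / 10600.00 = 130.00 mm
ȳ = 1186760.00 / 10600.00 = 111.96 mm

x̄ = 130.00 mm, ȳ = 111.96 mm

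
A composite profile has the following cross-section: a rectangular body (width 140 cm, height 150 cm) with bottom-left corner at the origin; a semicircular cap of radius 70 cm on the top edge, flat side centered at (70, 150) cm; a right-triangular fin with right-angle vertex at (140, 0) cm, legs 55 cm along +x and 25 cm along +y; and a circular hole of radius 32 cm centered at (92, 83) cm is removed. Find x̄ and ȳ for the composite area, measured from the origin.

x̄ = 69.62 cm, ȳ = 103.06 cm

rectangular body: A = 140 × 150 = 21000.00, centroid at (70.00, 75.00).
semicircular top: A = ½π·70² = 7696.90, centroid at (70.00, 179.71).
triangular fin: A = ½·55·25 = 687.50, centroid at (158.33, 8.33).
hole: A = −π·32² = -3216.99, centroid at (92.00, 83.00).
ΣA = 26167.41 cm²
ΣAx̄ = (21000.00)(70.00) + (7696.90)(70.00) + (687.50)(158.33) + (-3216.99)(92.00) = 1821674.15 cm³
ΣAȳ = (21000.00)(75.00) + (7696.90)(179.71) + (687.50)(8.33) + (-3216.99)(83.00) = 2696920.89 cm³
x̄ = 1821674.15 / 26167.41 = 69.62 cm
ȳ = 2696920.89 / 26167.41 = 103.06 cm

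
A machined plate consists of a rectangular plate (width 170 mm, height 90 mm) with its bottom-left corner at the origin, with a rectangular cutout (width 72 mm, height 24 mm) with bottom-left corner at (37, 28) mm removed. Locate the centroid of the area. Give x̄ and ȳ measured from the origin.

plate: A = 170 × 90 = 15300.00, centroid at (85.00, 45.00).
hole: A = −(72 × 24) = -1728.00, centroid at (73.00, 40.00).
ΣA = 13572.00 mm², ΣAx̄ = 1174356.00 mm³, ΣAȳ = 619380.00 mm³.
x̄ = 1174356.00/13572.00 = 86.53 mm; ȳ = 619380.00/13572.00 = 45.64 mm.

x̄ = 86.53 mm, ȳ = 45.64 mm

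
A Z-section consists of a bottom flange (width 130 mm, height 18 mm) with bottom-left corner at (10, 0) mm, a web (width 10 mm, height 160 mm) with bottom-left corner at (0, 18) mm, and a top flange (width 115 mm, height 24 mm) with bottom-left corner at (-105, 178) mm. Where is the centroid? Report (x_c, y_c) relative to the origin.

Part | A | x̄ᵢ | ȳᵢ | A·x̄ᵢ | A·ȳᵢ
bottom flange | 2340.00 | 75.00 | 9.00 | 175500.00 | 21060.00
web | 1600.00 | 5.00 | 98.00 | 8000.00 | 156800.00
top flange | 2760.00 | -47.50 | 190.00 | -131100.00 | 524400.00
Σ | 6700.00 |  |  | 52400.00 | 702260.00
x_c = 52400.00 / 6700.00 = 7.82 mm
y_c = 702260.00 / 6700.00 = 104.81 mm

x_c = 7.82 mm, y_c = 104.81 mm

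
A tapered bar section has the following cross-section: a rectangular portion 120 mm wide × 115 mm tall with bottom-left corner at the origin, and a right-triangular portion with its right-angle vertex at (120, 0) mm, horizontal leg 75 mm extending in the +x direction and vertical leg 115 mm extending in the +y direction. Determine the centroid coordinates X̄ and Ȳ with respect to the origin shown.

rectangular portion: A = 120 × 115 = 13800.00, centroid at (60.00, 57.50).
triangular portion: A = ½·75·115 = 4312.50, centroid at (145.00, 38.33).
ΣA = 18112.50 mm², ΣAX̄ = 1453312.50 mm³, ΣAȲ = 958812.50 mm³.
X̄ = 1453312.50/18112.50 = 80.24 mm; Ȳ = 958812.50/18112.50 = 52.94 mm.

X̄ = 80.24 mm, Ȳ = 52.94 mm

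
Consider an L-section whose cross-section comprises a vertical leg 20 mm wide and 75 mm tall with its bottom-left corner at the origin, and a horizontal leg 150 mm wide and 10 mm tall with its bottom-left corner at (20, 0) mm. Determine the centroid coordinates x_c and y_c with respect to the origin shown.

x_c = 52.50 mm, y_c = 21.25 mm

Part | A | x̄ᵢ | ȳᵢ | A·x̄ᵢ | A·ȳᵢ
vertical leg | 1500.00 | 10.00 | 37.50 | 15000.00 | 56250.00
horizontal leg | 1500.00 | 95.00 | 5.00 | 142500.00 | 7500.00
Σ | 3000.00 |  |  | 157500.00 | 63750.00
x_c = 157500.00 / 3000.00 = 52.50 mm
y_c = 63750.00 / 3000.00 = 21.25 mm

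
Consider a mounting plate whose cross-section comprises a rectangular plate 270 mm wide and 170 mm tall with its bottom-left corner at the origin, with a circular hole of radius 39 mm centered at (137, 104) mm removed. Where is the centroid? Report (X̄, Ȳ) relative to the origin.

Part | A | x̄ᵢ | ȳᵢ | A·x̄ᵢ | A·ȳᵢ
plate | 45900.00 | 135.00 | 85.00 | 6196500.00 | 3901500.00
hole | -4778.36 | 137.00 | 104.00 | -654635.65 | -496949.69
Σ | 41121.64 |  |  | 5541864.35 | 3404550.31
X̄ = 5541864.35 / 41121.64 = 134.77 mm
Ȳ = 3404550.31 / 41121.64 = 82.79 mm

X̄ = 134.77 mm, Ȳ = 82.79 mm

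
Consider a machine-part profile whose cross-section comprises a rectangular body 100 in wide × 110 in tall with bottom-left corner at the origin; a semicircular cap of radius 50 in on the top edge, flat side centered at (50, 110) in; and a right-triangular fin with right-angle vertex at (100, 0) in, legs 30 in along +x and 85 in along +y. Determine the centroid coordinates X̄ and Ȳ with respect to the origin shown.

rectangular body: A = 100 × 110 = 11000.00, centroid at (50.00, 55.00).
semicircular top: A = ½π·50² = 3926.99, centroid at (50.00, 131.22).
triangular fin: A = ½·30·85 = 1275.00, centroid at (110.00, 28.33).
ΣA = 16201.99 in², ΣAX̄ = 886599.54 in³, ΣAȲ = 1156427.32 in³.
X̄ = 886599.54/16201.99 = 54.72 in; Ȳ = 1156427.32/16201.99 = 71.38 in.

X̄ = 54.72 in, Ȳ = 71.38 in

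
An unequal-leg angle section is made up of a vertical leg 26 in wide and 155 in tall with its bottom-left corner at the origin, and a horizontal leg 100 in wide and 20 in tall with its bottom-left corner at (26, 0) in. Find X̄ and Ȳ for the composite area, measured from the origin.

X̄ = 33.90 in, Ȳ = 55.11 in

vertical leg: A = 26 × 155 = 4030.00, centroid at (13.00, 77.50).
horizontal leg: A = 100 × 20 = 2000.00, centroid at (76.00, 10.00).
ΣA = 6030.00 in², ΣAX̄ = 204390.00 in³, ΣAȲ = 332325.00 in³.
X̄ = 204390.00/6030.00 = 33.90 in; Ȳ = 332325.00/6030.00 = 55.11 in.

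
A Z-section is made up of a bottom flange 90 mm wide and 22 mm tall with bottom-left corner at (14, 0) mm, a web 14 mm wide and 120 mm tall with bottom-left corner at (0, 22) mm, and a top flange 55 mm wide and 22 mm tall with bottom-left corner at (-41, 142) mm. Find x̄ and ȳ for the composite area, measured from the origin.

Part | A | x̄ᵢ | ȳᵢ | A·x̄ᵢ | A·ȳᵢ
bottom flange | 1980.00 | 59.00 | 11.00 | 116820.00 | 21780.00
web | 1680.00 | 7.00 | 82.00 | 11760.00 | 137760.00
top flange | 1210.00 | -13.50 | 153.00 | -16335.00 | 185130.00
Σ | 4870.00 |  |  | 112245.00 | 344670.00
x̄ = 112245.00 / 4870.00 = 23.05 mm
ȳ = 344670.00 / 4870.00 = 70.77 mm

x̄ = 23.05 mm, ȳ = 70.77 mm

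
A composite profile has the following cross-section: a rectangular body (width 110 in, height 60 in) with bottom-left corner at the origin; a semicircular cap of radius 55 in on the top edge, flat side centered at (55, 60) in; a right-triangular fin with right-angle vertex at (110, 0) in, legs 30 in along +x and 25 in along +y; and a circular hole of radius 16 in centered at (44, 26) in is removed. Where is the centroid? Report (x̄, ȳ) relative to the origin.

rectangular body: A = 110 × 60 = 6600.00, centroid at (55.00, 30.00).
semicircular top: A = ½π·55² = 4751.66, centroid at (55.00, 83.34).
triangular fin: A = ½·30·25 = 375.00, centroid at (120.00, 8.33).
hole: A = −π·16² = -804.25, centroid at (44.00, 26.00).
ΣA = 10922.41 in², ΣAx̄ = 633954.34 in³, ΣAȳ = 576230.76 in³.
x̄ = 633954.34/10922.41 = 58.04 in; ȳ = 576230.76/10922.41 = 52.76 in.

x̄ = 58.04 in, ȳ = 52.76 in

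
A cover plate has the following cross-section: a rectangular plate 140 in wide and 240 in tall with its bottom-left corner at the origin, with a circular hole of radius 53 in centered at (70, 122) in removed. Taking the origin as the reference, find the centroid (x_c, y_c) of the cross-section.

x_c = 70.00 in, y_c = 119.29 in

plate: A = 140 × 240 = 33600.00, centroid at (70.00, 120.00).
hole: A = −π·53² = -8824.73, centroid at (70.00, 122.00).
ΣA = 24775.27 in², ΣAx_c = 1734268.64 in³, ΣAy_c = 2955382.48 in³.
x_c = 1734268.64/24775.27 = 70.00 in; y_c = 2955382.48/24775.27 = 119.29 in.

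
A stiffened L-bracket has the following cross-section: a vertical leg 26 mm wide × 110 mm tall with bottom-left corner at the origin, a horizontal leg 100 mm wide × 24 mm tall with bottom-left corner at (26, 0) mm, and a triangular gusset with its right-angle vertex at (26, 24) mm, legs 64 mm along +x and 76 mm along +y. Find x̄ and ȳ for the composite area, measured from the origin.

vertical leg: A = 26 × 110 = 2860.00, centroid at (13.00, 55.00).
horizontal leg: A = 100 × 24 = 2400.00, centroid at (76.00, 12.00).
gusset: A = ½·64·76 = 2432.00, centroid at (47.33, 49.33).
ΣA = 7692.00 mm², ΣAx̄ = 334694.67 mm³, ΣAȳ = 306078.67 mm³.
x̄ = 334694.67/7692.00 = 43.51 mm; ȳ = 306078.67/7692.00 = 39.79 mm.

x̄ = 43.51 mm, ȳ = 39.79 mm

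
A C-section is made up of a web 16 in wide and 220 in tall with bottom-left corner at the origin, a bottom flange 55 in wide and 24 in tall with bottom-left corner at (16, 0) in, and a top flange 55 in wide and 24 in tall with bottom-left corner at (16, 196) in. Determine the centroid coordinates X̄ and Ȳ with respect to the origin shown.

X̄ = 23.21 in, Ȳ = 110.00 in

Part | A | x̄ᵢ | ȳᵢ | A·x̄ᵢ | A·ȳᵢ
web | 3520.00 | 8.00 | 110.00 | 28160.00 | 387200.00
bottom flange | 1320.00 | 43.50 | 12.00 | 57420.00 | 15840.00
top flange | 1320.00 | 43.50 | 208.00 | 57420.00 | 274560.00
Σ | 6160.00 |  |  | 143000.00 | 677600.00
X̄ = 143000.00 / 6160.00 = 23.21 in
Ȳ = 677600.00 / 6160.00 = 110.00 in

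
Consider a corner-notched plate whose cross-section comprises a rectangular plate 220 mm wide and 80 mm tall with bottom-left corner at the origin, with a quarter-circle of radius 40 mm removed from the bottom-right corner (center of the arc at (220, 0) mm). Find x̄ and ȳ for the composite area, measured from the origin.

x̄ = 102.85 mm, ȳ = 41.77 mm

Part | A | x̄ᵢ | ȳᵢ | A·x̄ᵢ | A·ȳᵢ
plate | 17600.00 | 110.00 | 40.00 | 1936000.00 | 704000.00
removed quarter-circle | -1256.64 | 203.02 | 16.98 | -255126.82 | -21333.33
Σ | 16343.36 |  |  | 1680873.18 | 682666.67
x̄ = 1680873.18 / 16343.36 = 102.85 mm
ȳ = 682666.67 / 16343.36 = 41.77 mm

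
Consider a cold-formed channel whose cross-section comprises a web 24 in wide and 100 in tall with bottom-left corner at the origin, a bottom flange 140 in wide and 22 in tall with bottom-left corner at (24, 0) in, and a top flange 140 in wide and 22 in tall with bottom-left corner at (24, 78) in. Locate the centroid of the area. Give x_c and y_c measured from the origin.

web: A = 24 × 100 = 2400.00, centroid at (12.00, 50.00).
bottom flange: A = 140 × 22 = 3080.00, centroid at (94.00, 11.00).
top flange: A = 140 × 22 = 3080.00, centroid at (94.00, 89.00).
ΣA = 8560.00 in²
ΣAx_c = (2400.00)(12.00) + (3080.00)(94.00) + (3080.00)(94.00) = 607840.00 in³
ΣAy_c = (2400.00)(50.00) + (3080.00)(11.00) + (3080.00)(89.00) = 428000.00 in³
x_c = 607840.00 / 8560.00 = 71.01 in
y_c = 428000.00 / 8560.00 = 50.00 in

x_c = 71.01 in, y_c = 50.00 in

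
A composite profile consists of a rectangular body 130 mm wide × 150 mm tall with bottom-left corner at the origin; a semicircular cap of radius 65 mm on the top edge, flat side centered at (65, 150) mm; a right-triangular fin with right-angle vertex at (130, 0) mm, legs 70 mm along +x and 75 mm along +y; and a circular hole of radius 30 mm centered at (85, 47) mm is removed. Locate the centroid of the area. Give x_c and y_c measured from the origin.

rectangular body: A = 130 × 150 = 19500.00, centroid at (65.00, 75.00).
semicircular top: A = ½π·65² = 6636.61, centroid at (65.00, 177.59).
triangular fin: A = ½·70·75 = 2625.00, centroid at (153.33, 25.00).
hole: A = −π·30² = -2827.43, centroid at (85.00, 47.00).
ΣA = 25934.18 mm²
ΣAx_c = (19500.00)(65.00) + (6636.61)(65.00) + (2625.00)(153.33) + (-2827.43)(85.00) = 1861048.10 mm³
ΣAy_c = (19500.00)(75.00) + (6636.61)(177.59) + (2625.00)(25.00) + (-2827.43)(47.00) = 2573811.14 mm³
x_c = 1861048.10 / 25934.18 = 71.76 mm
y_c = 2573811.14 / 25934.18 = 99.24 mm

x_c = 71.76 mm, y_c = 99.24 mm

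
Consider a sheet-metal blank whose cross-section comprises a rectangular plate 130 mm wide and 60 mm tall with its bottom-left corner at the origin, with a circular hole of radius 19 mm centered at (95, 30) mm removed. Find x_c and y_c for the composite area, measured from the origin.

x_c = 59.90 mm, y_c = 30.00 mm

Part | A | x̄ᵢ | ȳᵢ | A·x̄ᵢ | A·ȳᵢ
plate | 7800.00 | 65.00 | 30.00 | 507000.00 | 234000.00
hole | -1134.11 | 95.00 | 30.00 | -107740.92 | -34023.45
Σ | 6665.89 |  |  | 399259.08 | 199976.55
x_c = 399259.08 / 6665.89 = 59.90 mm
y_c = 199976.55 / 6665.89 = 30.00 mm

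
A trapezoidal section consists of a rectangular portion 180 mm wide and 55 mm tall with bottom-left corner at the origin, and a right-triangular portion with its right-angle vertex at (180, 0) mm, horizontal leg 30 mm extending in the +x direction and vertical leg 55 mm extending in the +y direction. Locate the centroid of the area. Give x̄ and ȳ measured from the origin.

rectangular portion: A = 180 × 55 = 9900.00, centroid at (90.00, 27.50).
triangular portion: A = ½·30·55 = 825.00, centroid at (190.00, 18.33).
ΣA = 10725.00 mm²
ΣAx̄ = (9900.00)(90.00) + (825.00)(190.00) = 1047750.00 mm³
ΣAȳ = (9900.00)(27.50) + (825.00)(18.33) = 287375.00 mm³
x̄ = 1047750.00 / 10725.00 = 97.69 mm
ȳ = 287375.00 / 10725.00 = 26.79 mm

x̄ = 97.69 mm, ȳ = 26.79 mm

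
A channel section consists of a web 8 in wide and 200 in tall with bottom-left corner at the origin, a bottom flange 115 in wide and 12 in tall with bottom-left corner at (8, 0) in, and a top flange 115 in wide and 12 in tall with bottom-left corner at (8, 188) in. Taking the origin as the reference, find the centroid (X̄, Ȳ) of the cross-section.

web: A = 8 × 200 = 1600.00, centroid at (4.00, 100.00).
bottom flange: A = 115 × 12 = 1380.00, centroid at (65.50, 6.00).
top flange: A = 115 × 12 = 1380.00, centroid at (65.50, 194.00).
ΣA = 4360.00 in², ΣAX̄ = 187180.00 in³, ΣAȲ = 436000.00 in³.
X̄ = 187180.00/4360.00 = 42.93 in; Ȳ = 436000.00/4360.00 = 100.00 in.

X̄ = 42.93 in, Ȳ = 100.00 in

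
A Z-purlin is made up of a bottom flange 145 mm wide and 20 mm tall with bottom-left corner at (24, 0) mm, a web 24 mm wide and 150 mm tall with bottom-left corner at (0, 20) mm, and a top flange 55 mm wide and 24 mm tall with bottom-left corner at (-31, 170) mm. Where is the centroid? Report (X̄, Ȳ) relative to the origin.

X̄ = 40.72 mm, Ȳ = 78.16 mm

bottom flange: A = 145 × 20 = 2900.00, centroid at (96.50, 10.00).
web: A = 24 × 150 = 3600.00, centroid at (12.00, 95.00).
top flange: A = 55 × 24 = 1320.00, centroid at (-3.50, 182.00).
ΣA = 7820.00 mm²
ΣAX̄ = (2900.00)(96.50) + (3600.00)(12.00) + (1320.00)(-3.50) = 318430.00 mm³
ΣAȲ = (2900.00)(10.00) + (3600.00)(95.00) + (1320.00)(182.00) = 611240.00 mm³
X̄ = 318430.00 / 7820.00 = 40.72 mm
Ȳ = 611240.00 / 7820.00 = 78.16 mm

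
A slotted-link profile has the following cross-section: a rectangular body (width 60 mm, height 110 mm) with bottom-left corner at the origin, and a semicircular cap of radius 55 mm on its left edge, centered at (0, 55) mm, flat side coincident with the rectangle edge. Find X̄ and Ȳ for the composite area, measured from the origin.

rectangular body: A = 60 × 110 = 6600.00, centroid at (30.00, 55.00).
semicircular end: A = ½π·55² = 4751.66, centroid at (-23.34, 55.00).
ΣA = 11351.66 mm², ΣAX̄ = 87083.33 mm³, ΣAȲ = 624341.24 mm³.
X̄ = 87083.33/11351.66 = 7.67 mm; Ȳ = 624341.24/11351.66 = 55.00 mm.

X̄ = 7.67 mm, Ȳ = 55.00 mm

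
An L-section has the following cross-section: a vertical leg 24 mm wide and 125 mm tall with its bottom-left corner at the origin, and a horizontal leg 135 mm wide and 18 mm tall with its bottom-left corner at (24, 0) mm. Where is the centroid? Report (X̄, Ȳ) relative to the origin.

vertical leg: A = 24 × 125 = 3000.00, centroid at (12.00, 62.50).
horizontal leg: A = 135 × 18 = 2430.00, centroid at (91.50, 9.00).
ΣA = 5430.00 mm²
ΣAX̄ = (3000.00)(12.00) + (2430.00)(91.50) = 258345.00 mm³
ΣAȲ = (3000.00)(62.50) + (2430.00)(9.00) = 209370.00 mm³
X̄ = 258345.00 / 5430.00 = 47.58 mm
Ȳ = 209370.00 / 5430.00 = 38.56 mm

X̄ = 47.58 mm, Ȳ = 38.56 mm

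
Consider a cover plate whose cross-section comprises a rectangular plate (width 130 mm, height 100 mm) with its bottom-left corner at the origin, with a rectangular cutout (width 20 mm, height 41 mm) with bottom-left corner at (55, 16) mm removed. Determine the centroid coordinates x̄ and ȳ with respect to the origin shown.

x̄ = 65.00 mm, ȳ = 50.91 mm

Part | A | x̄ᵢ | ȳᵢ | A·x̄ᵢ | A·ȳᵢ
plate | 13000.00 | 65.00 | 50.00 | 845000.00 | 650000.00
hole | -820.00 | 65.00 | 36.50 | -53300.00 | -29930.00
Σ | 12180.00 |  |  | 791700.00 | 620070.00
x̄ = 791700.00 / 12180.00 = 65.00 mm
ȳ = 620070.00 / 12180.00 = 50.91 mm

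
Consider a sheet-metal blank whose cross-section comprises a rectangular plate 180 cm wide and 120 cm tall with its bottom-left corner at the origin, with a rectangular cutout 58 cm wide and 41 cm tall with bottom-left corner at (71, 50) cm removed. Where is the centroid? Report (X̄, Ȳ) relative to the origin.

plate: A = 180 × 120 = 21600.00, centroid at (90.00, 60.00).
hole: A = −(58 × 41) = -2378.00, centroid at (100.00, 70.50).
ΣA = 19222.00 cm²
ΣAX̄ = (21600.00)(90.00) + (-2378.00)(100.00) = 1706200.00 cm³
ΣAȲ = (21600.00)(60.00) + (-2378.00)(70.50) = 1128351.00 cm³
X̄ = 1706200.00 / 19222.00 = 88.76 cm
Ȳ = 1128351.00 / 19222.00 = 58.70 cm

X̄ = 88.76 cm, Ȳ = 58.70 cm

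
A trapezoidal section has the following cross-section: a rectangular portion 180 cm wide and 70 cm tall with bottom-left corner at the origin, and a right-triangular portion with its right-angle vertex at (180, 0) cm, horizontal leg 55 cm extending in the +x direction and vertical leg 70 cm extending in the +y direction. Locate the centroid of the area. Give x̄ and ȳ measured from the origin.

rectangular portion: A = 180 × 70 = 12600.00, centroid at (90.00, 35.00).
triangular portion: A = ½·55·70 = 1925.00, centroid at (198.33, 23.33).
ΣA = 14525.00 cm²
ΣAx̄ = (12600.00)(90.00) + (1925.00)(198.33) = 1515791.67 cm³
ΣAȳ = (12600.00)(35.00) + (1925.00)(23.33) = 485916.67 cm³
x̄ = 1515791.67 / 14525.00 = 104.36 cm
ȳ = 485916.67 / 14525.00 = 33.45 cm

x̄ = 104.36 cm, ȳ = 33.45 cm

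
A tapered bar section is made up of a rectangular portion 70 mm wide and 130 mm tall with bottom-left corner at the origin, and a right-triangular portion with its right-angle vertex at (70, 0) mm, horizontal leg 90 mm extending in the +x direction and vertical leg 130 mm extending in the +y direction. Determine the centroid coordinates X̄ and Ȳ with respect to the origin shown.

rectangular portion: A = 70 × 130 = 9100.00, centroid at (35.00, 65.00).
triangular portion: A = ½·90·130 = 5850.00, centroid at (100.00, 43.33).
ΣA = 14950.00 mm²
ΣAX̄ = (9100.00)(35.00) + (5850.00)(100.00) = 903500.00 mm³
ΣAȲ = (9100.00)(65.00) + (5850.00)(43.33) = 845000.00 mm³
X̄ = 903500.00 / 14950.00 = 60.43 mm
Ȳ = 845000.00 / 14950.00 = 56.52 mm

X̄ = 60.43 mm, Ȳ = 56.52 mm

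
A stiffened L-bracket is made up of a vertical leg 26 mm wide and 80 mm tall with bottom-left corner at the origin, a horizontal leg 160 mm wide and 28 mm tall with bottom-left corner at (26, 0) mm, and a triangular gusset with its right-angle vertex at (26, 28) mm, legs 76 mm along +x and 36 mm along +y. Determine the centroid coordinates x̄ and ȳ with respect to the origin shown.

x̄ = 72.17 mm, ȳ = 25.31 mm

vertical leg: A = 26 × 80 = 2080.00, centroid at (13.00, 40.00).
horizontal leg: A = 160 × 28 = 4480.00, centroid at (106.00, 14.00).
gusset: A = ½·76·36 = 1368.00, centroid at (51.33, 40.00).
ΣA = 7928.00 mm²
ΣAx̄ = (2080.00)(13.00) + (4480.00)(106.00) + (1368.00)(51.33) = 572144.00 mm³
ΣAȳ = (2080.00)(40.00) + (4480.00)(14.00) + (1368.00)(40.00) = 200640.00 mm³
x̄ = 572144.00 / 7928.00 = 72.17 mm
ȳ = 200640.00 / 7928.00 = 25.31 mm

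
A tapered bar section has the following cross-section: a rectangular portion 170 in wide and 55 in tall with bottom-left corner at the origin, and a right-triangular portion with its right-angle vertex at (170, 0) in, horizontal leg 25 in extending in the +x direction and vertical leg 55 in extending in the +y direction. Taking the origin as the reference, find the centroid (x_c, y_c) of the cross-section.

x_c = 91.39 in, y_c = 26.87 in

rectangular portion: A = 170 × 55 = 9350.00, centroid at (85.00, 27.50).
triangular portion: A = ½·25·55 = 687.50, centroid at (178.33, 18.33).
ΣA = 10037.50 in²
ΣAx_c = (9350.00)(85.00) + (687.50)(178.33) = 917354.17 in³
ΣAy_c = (9350.00)(27.50) + (687.50)(18.33) = 269729.17 in³
x_c = 917354.17 / 10037.50 = 91.39 in
y_c = 269729.17 / 10037.50 = 26.87 in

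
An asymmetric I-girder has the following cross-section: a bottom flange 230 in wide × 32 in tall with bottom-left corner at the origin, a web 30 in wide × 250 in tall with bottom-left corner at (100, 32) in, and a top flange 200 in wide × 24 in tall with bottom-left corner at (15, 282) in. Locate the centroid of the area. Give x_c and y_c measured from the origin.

Part | A | x̄ᵢ | ȳᵢ | A·x̄ᵢ | A·ȳᵢ
bottom flange | 7360.00 | 115.00 | 16.00 | 846400.00 | 117760.00
web | 7500.00 | 115.00 | 157.00 | 862500.00 | 1177500.00
top flange | 4800.00 | 115.00 | 294.00 | 552000.00 | 1411200.00
Σ | 19660.00 |  |  | 2260900.00 | 2706460.00
x_c = 2260900.00 / 19660.00 = 115.00 in
y_c = 2706460.00 / 19660.00 = 137.66 in

x_c = 115.00 in, y_c = 137.66 in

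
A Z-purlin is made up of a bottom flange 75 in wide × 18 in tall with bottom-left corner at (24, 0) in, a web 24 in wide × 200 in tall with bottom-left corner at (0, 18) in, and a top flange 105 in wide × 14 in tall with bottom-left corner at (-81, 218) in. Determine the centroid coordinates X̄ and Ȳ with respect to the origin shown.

Part | A | x̄ᵢ | ȳᵢ | A·x̄ᵢ | A·ȳᵢ
bottom flange | 1350.00 | 61.50 | 9.00 | 83025.00 | 12150.00
web | 4800.00 | 12.00 | 118.00 | 57600.00 | 566400.00
top flange | 1470.00 | -28.50 | 225.00 | -41895.00 | 330750.00
Σ | 7620.00 |  |  | 98730.00 | 909300.00
X̄ = 98730.00 / 7620.00 = 12.96 in
Ȳ = 909300.00 / 7620.00 = 119.33 in

X̄ = 12.96 in, Ȳ = 119.33 in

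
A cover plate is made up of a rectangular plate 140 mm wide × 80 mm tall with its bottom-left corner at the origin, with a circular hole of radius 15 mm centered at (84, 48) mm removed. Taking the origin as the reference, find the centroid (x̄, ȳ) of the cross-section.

x̄ = 69.06 mm, ȳ = 39.46 mm

plate: A = 140 × 80 = 11200.00, centroid at (70.00, 40.00).
hole: A = −π·15² = -706.86, centroid at (84.00, 48.00).
ΣA = 10493.14 mm², ΣAx̄ = 724623.90 mm³, ΣAȳ = 414070.80 mm³.
x̄ = 724623.90/10493.14 = 69.06 mm; ȳ = 414070.80/10493.14 = 39.46 mm.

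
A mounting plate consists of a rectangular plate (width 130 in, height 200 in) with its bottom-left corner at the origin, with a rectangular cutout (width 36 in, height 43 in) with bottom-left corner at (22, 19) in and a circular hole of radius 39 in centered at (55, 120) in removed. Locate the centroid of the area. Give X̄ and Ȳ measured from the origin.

Part | A | x̄ᵢ | ȳᵢ | A·x̄ᵢ | A·ȳᵢ
plate | 26000.00 | 65.00 | 100.00 | 1690000.00 | 2600000.00
hole 1 | -1548.00 | 40.00 | 40.50 | -61920.00 | -62694.00
hole 2 | -4778.36 | 55.00 | 120.00 | -262809.93 | -573403.49
Σ | 19673.64 |  |  | 1365270.07 | 1963902.51
X̄ = 1365270.07 / 19673.64 = 69.40 in
Ȳ = 1963902.51 / 19673.64 = 99.82 in

X̄ = 69.40 in, Ȳ = 99.82 in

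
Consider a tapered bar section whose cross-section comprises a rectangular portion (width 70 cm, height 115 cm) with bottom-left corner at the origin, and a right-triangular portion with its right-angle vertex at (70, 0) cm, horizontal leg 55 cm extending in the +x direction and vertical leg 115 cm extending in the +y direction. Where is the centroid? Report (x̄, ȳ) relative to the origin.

x̄ = 50.04 cm, ȳ = 52.09 cm

rectangular portion: A = 70 × 115 = 8050.00, centroid at (35.00, 57.50).
triangular portion: A = ½·55·115 = 3162.50, centroid at (88.33, 38.33).
ΣA = 11212.50 cm², ΣAx̄ = 561104.17 cm³, ΣAȳ = 584104.17 cm³.
x̄ = 561104.17/11212.50 = 50.04 cm; ȳ = 584104.17/11212.50 = 52.09 cm.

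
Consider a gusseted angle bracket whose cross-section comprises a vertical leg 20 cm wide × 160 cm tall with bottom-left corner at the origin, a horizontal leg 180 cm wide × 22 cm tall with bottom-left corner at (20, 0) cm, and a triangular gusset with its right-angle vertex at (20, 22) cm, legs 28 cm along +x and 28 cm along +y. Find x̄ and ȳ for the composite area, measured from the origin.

vertical leg: A = 20 × 160 = 3200.00, centroid at (10.00, 80.00).
horizontal leg: A = 180 × 22 = 3960.00, centroid at (110.00, 11.00).
gusset: A = ½·28·28 = 392.00, centroid at (29.33, 31.33).
ΣA = 7552.00 cm², ΣAx̄ = 479098.67 cm³, ΣAȳ = 311842.67 cm³.
x̄ = 479098.67/7552.00 = 63.44 cm; ȳ = 311842.67/7552.00 = 41.29 cm.

x̄ = 63.44 cm, ȳ = 41.29 cm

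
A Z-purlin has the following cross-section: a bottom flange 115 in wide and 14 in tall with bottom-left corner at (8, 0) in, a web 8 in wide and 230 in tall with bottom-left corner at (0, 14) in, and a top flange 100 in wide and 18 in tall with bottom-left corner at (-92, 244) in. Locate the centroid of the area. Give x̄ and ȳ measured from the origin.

bottom flange: A = 115 × 14 = 1610.00, centroid at (65.50, 7.00).
web: A = 8 × 230 = 1840.00, centroid at (4.00, 129.00).
top flange: A = 100 × 18 = 1800.00, centroid at (-42.00, 253.00).
ΣA = 5250.00 in²
ΣAx̄ = (1610.00)(65.50) + (1840.00)(4.00) + (1800.00)(-42.00) = 37215.00 in³
ΣAȳ = (1610.00)(7.00) + (1840.00)(129.00) + (1800.00)(253.00) = 704030.00 in³
x̄ = 37215.00 / 5250.00 = 7.09 in
ȳ = 704030.00 / 5250.00 = 134.10 in

x̄ = 7.09 in, ȳ = 134.10 in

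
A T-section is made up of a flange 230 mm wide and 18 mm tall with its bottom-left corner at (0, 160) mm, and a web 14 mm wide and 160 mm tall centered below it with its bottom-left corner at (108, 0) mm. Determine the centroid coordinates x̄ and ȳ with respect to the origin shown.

x̄ = 115.00 mm, ȳ = 137.75 mm

web: A = 14 × 160 = 2240.00, centroid at (115.00, 80.00).
flange: A = 230 × 18 = 4140.00, centroid at (115.00, 169.00).
ΣA = 6380.00 mm²
ΣAx̄ = (2240.00)(115.00) + (4140.00)(115.00) = 733700.00 mm³
ΣAȳ = (2240.00)(80.00) + (4140.00)(169.00) = 878860.00 mm³
x̄ = 733700.00 / 6380.00 = 115.00 mm
ȳ = 878860.00 / 6380.00 = 137.75 mm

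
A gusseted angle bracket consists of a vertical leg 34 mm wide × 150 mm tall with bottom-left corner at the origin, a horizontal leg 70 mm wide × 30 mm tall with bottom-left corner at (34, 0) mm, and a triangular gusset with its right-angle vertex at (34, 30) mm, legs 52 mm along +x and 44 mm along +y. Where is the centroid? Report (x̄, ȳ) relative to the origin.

x̄ = 34.79 mm, ȳ = 55.74 mm

Part | A | x̄ᵢ | ȳᵢ | A·x̄ᵢ | A·ȳᵢ
vertical leg | 5100.00 | 17.00 | 75.00 | 86700.00 | 382500.00
horizontal leg | 2100.00 | 69.00 | 15.00 | 144900.00 | 31500.00
gusset | 1144.00 | 51.33 | 44.67 | 58725.33 | 51098.67
Σ | 8344.00 |  |  | 290325.33 | 465098.67
x̄ = 290325.33 / 8344.00 = 34.79 mm
ȳ = 465098.67 / 8344.00 = 55.74 mm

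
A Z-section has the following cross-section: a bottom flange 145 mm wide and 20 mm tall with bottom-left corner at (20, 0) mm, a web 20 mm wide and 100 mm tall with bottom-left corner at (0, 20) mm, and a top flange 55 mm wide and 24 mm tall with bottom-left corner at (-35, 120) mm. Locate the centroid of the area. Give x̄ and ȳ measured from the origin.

Part | A | x̄ᵢ | ȳᵢ | A·x̄ᵢ | A·ȳᵢ
bottom flange | 2900.00 | 92.50 | 10.00 | 268250.00 | 29000.00
web | 2000.00 | 10.00 | 70.00 | 20000.00 | 140000.00
top flange | 1320.00 | -7.50 | 132.00 | -9900.00 | 174240.00
Σ | 6220.00 |  |  | 278350.00 | 343240.00
x̄ = 278350.00 / 6220.00 = 44.75 mm
ȳ = 343240.00 / 6220.00 = 55.18 mm

x̄ = 44.75 mm, ȳ = 55.18 mm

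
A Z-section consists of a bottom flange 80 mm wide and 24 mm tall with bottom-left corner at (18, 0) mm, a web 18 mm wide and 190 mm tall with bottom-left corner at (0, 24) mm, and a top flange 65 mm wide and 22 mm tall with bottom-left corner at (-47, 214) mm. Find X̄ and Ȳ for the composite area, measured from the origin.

X̄ = 17.93 mm, Ȳ = 111.04 mm

Part | A | x̄ᵢ | ȳᵢ | A·x̄ᵢ | A·ȳᵢ
bottom flange | 1920.00 | 58.00 | 12.00 | 111360.00 | 23040.00
web | 3420.00 | 9.00 | 119.00 | 30780.00 | 406980.00
top flange | 1430.00 | -14.50 | 225.00 | -20735.00 | 321750.00
Σ | 6770.00 |  |  | 121405.00 | 751770.00
X̄ = 121405.00 / 6770.00 = 17.93 mm
Ȳ = 751770.00 / 6770.00 = 111.04 mm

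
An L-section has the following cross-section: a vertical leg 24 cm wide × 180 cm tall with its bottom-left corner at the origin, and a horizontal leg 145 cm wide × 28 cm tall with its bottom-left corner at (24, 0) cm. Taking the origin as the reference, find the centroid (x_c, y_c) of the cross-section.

vertical leg: A = 24 × 180 = 4320.00, centroid at (12.00, 90.00).
horizontal leg: A = 145 × 28 = 4060.00, centroid at (96.50, 14.00).
ΣA = 8380.00 cm²
ΣAx_c = (4320.00)(12.00) + (4060.00)(96.50) = 443630.00 cm³
ΣAy_c = (4320.00)(90.00) + (4060.00)(14.00) = 445640.00 cm³
x_c = 443630.00 / 8380.00 = 52.94 cm
y_c = 445640.00 / 8380.00 = 53.18 cm

x_c = 52.94 cm, y_c = 53.18 cm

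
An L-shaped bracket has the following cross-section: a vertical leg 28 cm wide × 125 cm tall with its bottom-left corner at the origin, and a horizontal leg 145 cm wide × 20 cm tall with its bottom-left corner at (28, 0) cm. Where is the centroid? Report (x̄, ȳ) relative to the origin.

Part | A | x̄ᵢ | ȳᵢ | A·x̄ᵢ | A·ȳᵢ
vertical leg | 3500.00 | 14.00 | 62.50 | 49000.00 | 218750.00
horizontal leg | 2900.00 | 100.50 | 10.00 | 291450.00 | 29000.00
Σ | 6400.00 |  |  | 340450.00 | 247750.00
x̄ = 340450.00 / 6400.00 = 53.20 cm
ȳ = 247750.00 / 6400.00 = 38.71 cm

x̄ = 53.20 cm, ȳ = 38.71 cm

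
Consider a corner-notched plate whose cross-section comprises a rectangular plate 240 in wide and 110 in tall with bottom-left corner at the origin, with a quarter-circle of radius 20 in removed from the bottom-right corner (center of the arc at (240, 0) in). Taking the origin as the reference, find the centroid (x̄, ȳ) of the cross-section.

plate: A = 240 × 110 = 26400.00, centroid at (120.00, 55.00).
removed quarter-circle: A = −¼π·20² = -314.16, centroid at (231.51, 8.49).
ΣA = 26085.84 in²
ΣAx̄ = (26400.00)(120.00) + (-314.16)(231.51) = 3095268.44 in³
ΣAȳ = (26400.00)(55.00) + (-314.16)(8.49) = 1449333.33 in³
x̄ = 3095268.44 / 26085.84 = 118.66 in
ȳ = 1449333.33 / 26085.84 = 55.56 in

x̄ = 118.66 in, ȳ = 55.56 in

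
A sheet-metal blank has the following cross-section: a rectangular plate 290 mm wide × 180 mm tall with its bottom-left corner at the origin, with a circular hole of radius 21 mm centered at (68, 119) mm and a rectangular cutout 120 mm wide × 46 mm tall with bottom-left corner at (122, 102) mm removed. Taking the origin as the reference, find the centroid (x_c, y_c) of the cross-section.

plate: A = 290 × 180 = 52200.00, centroid at (145.00, 90.00).
hole 1: A = −π·21² = -1385.44, centroid at (68.00, 119.00).
hole 2: A = −(120 × 46) = -5520.00, centroid at (182.00, 125.00).
ΣA = 45294.56 mm², ΣAx_c = 6470149.92 mm³, ΣAy_c = 3843132.36 mm³.
x_c = 6470149.92/45294.56 = 142.85 mm; y_c = 3843132.36/45294.56 = 84.85 mm.

x_c = 142.85 mm, y_c = 84.85 mm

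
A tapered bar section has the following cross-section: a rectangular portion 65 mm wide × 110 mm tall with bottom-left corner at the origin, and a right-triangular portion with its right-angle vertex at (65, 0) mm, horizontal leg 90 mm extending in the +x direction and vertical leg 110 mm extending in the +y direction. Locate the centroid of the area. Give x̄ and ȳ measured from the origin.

rectangular portion: A = 65 × 110 = 7150.00, centroid at (32.50, 55.00).
triangular portion: A = ½·90·110 = 4950.00, centroid at (95.00, 36.67).
ΣA = 12100.00 mm², ΣAx̄ = 702625.00 mm³, ΣAȳ = 574750.00 mm³.
x̄ = 702625.00/12100.00 = 58.07 mm; ȳ = 574750.00/12100.00 = 47.50 mm.

x̄ = 58.07 mm, ȳ = 47.50 mm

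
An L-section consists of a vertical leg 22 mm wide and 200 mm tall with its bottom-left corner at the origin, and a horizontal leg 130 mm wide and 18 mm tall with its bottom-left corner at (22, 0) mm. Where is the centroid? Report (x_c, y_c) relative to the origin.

vertical leg: A = 22 × 200 = 4400.00, centroid at (11.00, 100.00).
horizontal leg: A = 130 × 18 = 2340.00, centroid at (87.00, 9.00).
ΣA = 6740.00 mm²
ΣAx_c = (4400.00)(11.00) + (2340.00)(87.00) = 251980.00 mm³
ΣAy_c = (4400.00)(100.00) + (2340.00)(9.00) = 461060.00 mm³
x_c = 251980.00 / 6740.00 = 37.39 mm
y_c = 461060.00 / 6740.00 = 68.41 mm

x_c = 37.39 mm, y_c = 68.41 mm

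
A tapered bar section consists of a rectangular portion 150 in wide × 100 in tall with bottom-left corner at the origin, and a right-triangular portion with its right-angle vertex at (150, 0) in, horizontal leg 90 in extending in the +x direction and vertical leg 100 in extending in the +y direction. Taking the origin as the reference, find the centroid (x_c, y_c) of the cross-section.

rectangular portion: A = 150 × 100 = 15000.00, centroid at (75.00, 50.00).
triangular portion: A = ½·90·100 = 4500.00, centroid at (180.00, 33.33).
ΣA = 19500.00 in²
ΣAx_c = (15000.00)(75.00) + (4500.00)(180.00) = 1935000.00 in³
ΣAy_c = (15000.00)(50.00) + (4500.00)(33.33) = 900000.00 in³
x_c = 1935000.00 / 19500.00 = 99.23 in
y_c = 900000.00 / 19500.00 = 46.15 in

x_c = 99.23 in, y_c = 46.15 in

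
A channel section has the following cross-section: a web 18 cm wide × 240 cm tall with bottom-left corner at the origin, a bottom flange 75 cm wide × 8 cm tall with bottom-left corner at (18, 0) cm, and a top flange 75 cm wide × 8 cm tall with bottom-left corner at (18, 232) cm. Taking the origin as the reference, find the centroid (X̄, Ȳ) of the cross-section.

X̄ = 19.11 cm, Ȳ = 120.00 cm

web: A = 18 × 240 = 4320.00, centroid at (9.00, 120.00).
bottom flange: A = 75 × 8 = 600.00, centroid at (55.50, 4.00).
top flange: A = 75 × 8 = 600.00, centroid at (55.50, 236.00).
ΣA = 5520.00 cm², ΣAX̄ = 105480.00 cm³, ΣAȲ = 662400.00 cm³.
X̄ = 105480.00/5520.00 = 19.11 cm; Ȳ = 662400.00/5520.00 = 120.00 cm.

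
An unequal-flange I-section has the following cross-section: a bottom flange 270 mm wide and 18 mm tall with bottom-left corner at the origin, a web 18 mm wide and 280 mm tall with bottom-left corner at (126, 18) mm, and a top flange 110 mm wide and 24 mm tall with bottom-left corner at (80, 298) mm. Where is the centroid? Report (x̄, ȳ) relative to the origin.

Part | A | x̄ᵢ | ȳᵢ | A·x̄ᵢ | A·ȳᵢ
bottom flange | 4860.00 | 135.00 | 9.00 | 656100.00 | 43740.00
web | 5040.00 | 135.00 | 158.00 | 680400.00 | 796320.00
top flange | 2640.00 | 135.00 | 310.00 | 356400.00 | 818400.00
Σ | 12540.00 |  |  | 1692900.00 | 1658460.00
x̄ = 1692900.00 / 12540.00 = 135.00 mm
ȳ = 1658460.00 / 12540.00 = 132.25 mm

x̄ = 135.00 mm, ȳ = 132.25 mm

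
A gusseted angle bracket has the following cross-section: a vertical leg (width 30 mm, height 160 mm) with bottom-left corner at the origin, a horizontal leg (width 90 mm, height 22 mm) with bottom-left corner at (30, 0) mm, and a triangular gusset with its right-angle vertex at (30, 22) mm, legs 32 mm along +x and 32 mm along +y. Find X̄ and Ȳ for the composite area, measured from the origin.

vertical leg: A = 30 × 160 = 4800.00, centroid at (15.00, 80.00).
horizontal leg: A = 90 × 22 = 1980.00, centroid at (75.00, 11.00).
gusset: A = ½·32·32 = 512.00, centroid at (40.67, 32.67).
ΣA = 7292.00 mm², ΣAX̄ = 241321.33 mm³, ΣAȲ = 422505.33 mm³.
X̄ = 241321.33/7292.00 = 33.09 mm; Ȳ = 422505.33/7292.00 = 57.94 mm.

X̄ = 33.09 mm, Ȳ = 57.94 mm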